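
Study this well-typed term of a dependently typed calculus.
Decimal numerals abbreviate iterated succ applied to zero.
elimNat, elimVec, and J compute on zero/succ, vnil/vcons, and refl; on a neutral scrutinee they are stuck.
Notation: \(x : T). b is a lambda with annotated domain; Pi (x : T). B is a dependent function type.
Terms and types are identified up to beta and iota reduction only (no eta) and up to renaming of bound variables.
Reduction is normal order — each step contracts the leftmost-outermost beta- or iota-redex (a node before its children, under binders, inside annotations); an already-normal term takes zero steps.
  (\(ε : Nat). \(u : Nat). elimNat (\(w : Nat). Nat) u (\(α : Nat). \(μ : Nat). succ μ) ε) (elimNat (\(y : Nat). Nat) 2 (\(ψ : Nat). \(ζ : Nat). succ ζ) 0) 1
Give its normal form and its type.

normal form:
  3
type:
  Nat
observation: contracting a beta-redex first, the term normalizes in 10 steps.


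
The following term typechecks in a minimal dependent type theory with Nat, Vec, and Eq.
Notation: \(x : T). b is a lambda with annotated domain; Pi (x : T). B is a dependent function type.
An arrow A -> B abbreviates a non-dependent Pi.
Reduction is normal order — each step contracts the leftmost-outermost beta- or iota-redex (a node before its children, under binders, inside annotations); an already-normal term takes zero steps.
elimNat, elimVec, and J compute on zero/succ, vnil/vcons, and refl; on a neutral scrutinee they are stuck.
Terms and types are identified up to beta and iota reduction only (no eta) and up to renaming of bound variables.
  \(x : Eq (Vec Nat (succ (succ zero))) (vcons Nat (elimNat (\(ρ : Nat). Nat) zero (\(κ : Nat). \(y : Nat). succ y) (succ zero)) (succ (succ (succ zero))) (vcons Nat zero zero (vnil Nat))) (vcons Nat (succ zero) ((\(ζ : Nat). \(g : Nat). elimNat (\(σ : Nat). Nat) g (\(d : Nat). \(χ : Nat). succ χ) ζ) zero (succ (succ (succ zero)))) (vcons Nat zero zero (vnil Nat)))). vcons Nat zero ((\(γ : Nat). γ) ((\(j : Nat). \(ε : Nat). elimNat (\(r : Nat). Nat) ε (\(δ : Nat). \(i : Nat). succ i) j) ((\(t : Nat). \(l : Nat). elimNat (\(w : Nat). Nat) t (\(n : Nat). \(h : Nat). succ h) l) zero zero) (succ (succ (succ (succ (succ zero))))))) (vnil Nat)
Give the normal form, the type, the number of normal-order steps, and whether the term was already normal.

resulting normal form:
  \(x : Eq (Vec Nat (succ (succ zero))) (vcons Nat (succ zero) (succ (succ (succ zero))) (vcons Nat zero zero (vnil Nat))) (vcons Nat (succ zero) (succ (succ (succ zero))) (vcons Nat zero zero (vnil Nat)))). vcons Nat zero (succ (succ (succ (succ (succ zero))))) (vnil Nat)
inferred type:
  Eq (Vec Nat (succ (succ zero))) (vcons Nat (succ zero) (succ (succ (succ zero))) (vcons Nat zero zero (vnil Nat))) (vcons Nat (succ zero) (succ (succ (succ zero))) (vcons Nat zero zero (vnil Nat))) -> Vec Nat (succ zero)
reduction steps (normal order): 14
already normal: no
first contracted redex: an elimNat iota-redex


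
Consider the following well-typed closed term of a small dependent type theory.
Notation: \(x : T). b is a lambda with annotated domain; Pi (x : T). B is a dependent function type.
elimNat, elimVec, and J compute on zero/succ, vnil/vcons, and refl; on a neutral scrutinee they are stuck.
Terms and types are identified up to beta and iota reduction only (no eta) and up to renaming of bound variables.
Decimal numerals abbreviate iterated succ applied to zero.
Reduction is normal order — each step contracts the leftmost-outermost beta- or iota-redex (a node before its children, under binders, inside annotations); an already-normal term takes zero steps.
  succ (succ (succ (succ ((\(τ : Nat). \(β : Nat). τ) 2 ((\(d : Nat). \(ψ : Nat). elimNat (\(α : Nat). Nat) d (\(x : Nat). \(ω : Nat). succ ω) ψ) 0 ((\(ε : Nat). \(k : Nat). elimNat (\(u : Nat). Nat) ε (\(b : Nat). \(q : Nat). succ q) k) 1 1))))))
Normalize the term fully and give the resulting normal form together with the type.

reduced normal form:
  6
inferred type:
  Nat


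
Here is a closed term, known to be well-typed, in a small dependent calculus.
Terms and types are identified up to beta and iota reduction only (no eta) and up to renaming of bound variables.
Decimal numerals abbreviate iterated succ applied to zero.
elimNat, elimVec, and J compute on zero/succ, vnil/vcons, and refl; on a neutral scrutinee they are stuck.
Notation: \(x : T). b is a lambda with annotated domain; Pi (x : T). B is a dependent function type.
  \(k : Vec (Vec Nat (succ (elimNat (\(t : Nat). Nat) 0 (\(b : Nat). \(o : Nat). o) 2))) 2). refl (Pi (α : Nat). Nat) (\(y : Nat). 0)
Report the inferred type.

inferred type:
  Pi (k : Vec (Vec Nat 1) 2). Eq (Pi (t : Nat). Nat) (\(b : Nat). 0) (\(o : Nat). 0)


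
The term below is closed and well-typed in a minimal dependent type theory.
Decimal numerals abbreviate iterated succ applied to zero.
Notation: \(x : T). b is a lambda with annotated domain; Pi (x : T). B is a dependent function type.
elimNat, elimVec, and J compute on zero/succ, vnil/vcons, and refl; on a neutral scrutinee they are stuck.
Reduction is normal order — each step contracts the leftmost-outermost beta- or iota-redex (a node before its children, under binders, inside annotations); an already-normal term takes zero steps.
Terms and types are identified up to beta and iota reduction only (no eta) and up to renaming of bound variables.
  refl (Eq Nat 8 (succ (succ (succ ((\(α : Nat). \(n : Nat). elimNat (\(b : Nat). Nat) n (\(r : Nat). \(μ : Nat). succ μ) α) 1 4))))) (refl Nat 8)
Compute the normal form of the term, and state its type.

reduced normal form:
  refl (Eq Nat 8 8) (refl Nat 8)
the term's type:
  Eq (Eq Nat 8 8) (refl Nat 8) (refl Nat 8)
observation: 6 normal-order steps normalize the term, beginning with a beta-redex.


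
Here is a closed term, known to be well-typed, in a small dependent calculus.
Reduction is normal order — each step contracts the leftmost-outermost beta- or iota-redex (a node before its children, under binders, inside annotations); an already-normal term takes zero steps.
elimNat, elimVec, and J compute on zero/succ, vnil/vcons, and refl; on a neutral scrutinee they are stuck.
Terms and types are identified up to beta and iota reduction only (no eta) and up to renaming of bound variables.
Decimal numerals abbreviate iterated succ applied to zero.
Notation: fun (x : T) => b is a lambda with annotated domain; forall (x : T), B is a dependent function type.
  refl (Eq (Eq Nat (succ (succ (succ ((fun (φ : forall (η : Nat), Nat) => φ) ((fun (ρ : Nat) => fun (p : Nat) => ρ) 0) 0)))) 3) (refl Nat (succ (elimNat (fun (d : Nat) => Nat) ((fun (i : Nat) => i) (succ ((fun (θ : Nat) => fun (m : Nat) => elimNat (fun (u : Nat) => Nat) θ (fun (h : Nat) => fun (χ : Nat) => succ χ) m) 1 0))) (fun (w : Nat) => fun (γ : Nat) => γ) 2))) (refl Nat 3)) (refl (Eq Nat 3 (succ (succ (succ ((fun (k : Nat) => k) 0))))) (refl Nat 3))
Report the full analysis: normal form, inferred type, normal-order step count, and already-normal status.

resulting normal form:
  refl (Eq (Eq Nat 3 3) (refl Nat 3) (refl Nat 3)) (refl (Eq Nat 3 3) (refl Nat 3))
the term's type:
  Eq (Eq (Eq Nat 3 3) (refl Nat 3) (refl Nat 3)) (refl (Eq Nat 3 3) (refl Nat 3)) (refl (Eq Nat 3 3) (refl Nat 3))
normal-order step count: 15
started in normal form: no
first contracted redex: a beta-redex


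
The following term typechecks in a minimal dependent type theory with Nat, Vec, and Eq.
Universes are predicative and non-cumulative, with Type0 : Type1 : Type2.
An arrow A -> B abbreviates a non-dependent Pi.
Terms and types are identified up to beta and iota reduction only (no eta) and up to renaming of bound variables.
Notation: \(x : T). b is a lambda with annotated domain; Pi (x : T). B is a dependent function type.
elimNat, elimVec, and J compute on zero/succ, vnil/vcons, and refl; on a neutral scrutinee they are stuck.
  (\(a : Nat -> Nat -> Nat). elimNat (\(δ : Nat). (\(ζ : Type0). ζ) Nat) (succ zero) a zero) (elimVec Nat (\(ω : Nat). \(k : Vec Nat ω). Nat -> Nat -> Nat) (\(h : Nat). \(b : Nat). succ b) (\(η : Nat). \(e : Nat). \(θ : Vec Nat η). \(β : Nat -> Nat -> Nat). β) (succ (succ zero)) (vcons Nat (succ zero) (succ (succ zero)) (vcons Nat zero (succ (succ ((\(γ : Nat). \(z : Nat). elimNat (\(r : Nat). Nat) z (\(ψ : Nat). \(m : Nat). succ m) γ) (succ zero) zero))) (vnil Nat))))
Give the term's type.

the term's type:
  Nat


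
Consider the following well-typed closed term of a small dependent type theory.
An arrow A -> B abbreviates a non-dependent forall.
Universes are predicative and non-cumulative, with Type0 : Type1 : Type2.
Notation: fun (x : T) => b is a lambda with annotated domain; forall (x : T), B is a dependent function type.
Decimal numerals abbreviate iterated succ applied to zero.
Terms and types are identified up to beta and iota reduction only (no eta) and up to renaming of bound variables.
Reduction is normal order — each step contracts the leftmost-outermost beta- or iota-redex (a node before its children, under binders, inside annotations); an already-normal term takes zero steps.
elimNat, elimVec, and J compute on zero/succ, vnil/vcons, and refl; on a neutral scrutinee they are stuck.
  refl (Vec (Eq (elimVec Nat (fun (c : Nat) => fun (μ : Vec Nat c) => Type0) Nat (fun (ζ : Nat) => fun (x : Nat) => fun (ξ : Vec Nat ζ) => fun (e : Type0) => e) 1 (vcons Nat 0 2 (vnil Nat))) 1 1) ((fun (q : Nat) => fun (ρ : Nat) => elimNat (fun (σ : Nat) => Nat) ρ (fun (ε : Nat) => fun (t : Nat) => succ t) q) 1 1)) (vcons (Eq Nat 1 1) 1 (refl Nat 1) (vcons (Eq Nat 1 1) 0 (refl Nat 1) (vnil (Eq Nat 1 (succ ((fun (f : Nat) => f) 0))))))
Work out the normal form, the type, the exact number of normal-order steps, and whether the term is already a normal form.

reduced normal form:
  refl (Vec (Eq Nat 1 1) 2) (vcons (Eq Nat 1 1) 1 (refl Nat 1) (vcons (Eq Nat 1 1) 0 (refl Nat 1) (vnil (Eq Nat 1 1))))
the term's type:
  Eq (Vec (Eq Nat 1 1) 2) (vcons (Eq Nat 1 1) 1 (refl Nat 1) (vcons (Eq Nat 1 1) 0 (refl Nat 1) (vnil (Eq Nat 1 1)))) (vcons (Eq Nat 1 1) 1 (refl Nat 1) (vcons (Eq Nat 1 1) 0 (refl Nat 1) (vnil (Eq Nat 1 1))))
reduction steps (normal order): 13
already normal: no
first redex: an elimVec iota-redex


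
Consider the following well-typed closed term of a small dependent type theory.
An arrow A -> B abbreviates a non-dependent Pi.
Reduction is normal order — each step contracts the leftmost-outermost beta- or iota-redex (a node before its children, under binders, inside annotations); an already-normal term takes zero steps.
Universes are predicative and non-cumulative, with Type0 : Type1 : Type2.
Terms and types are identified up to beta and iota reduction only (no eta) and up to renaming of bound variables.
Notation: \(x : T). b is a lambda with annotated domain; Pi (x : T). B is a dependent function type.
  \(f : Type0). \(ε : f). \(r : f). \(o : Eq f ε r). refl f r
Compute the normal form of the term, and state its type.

reduced normal form:
  \(f : Type0). \(ε : f). \(r : f). \(o : Eq f ε r). refl f r
inferred type:
  Pi (f : Type0). Pi (ε : f). Pi (r : f). Eq f ε r -> Eq f r r
observation: the term is already in normal form.


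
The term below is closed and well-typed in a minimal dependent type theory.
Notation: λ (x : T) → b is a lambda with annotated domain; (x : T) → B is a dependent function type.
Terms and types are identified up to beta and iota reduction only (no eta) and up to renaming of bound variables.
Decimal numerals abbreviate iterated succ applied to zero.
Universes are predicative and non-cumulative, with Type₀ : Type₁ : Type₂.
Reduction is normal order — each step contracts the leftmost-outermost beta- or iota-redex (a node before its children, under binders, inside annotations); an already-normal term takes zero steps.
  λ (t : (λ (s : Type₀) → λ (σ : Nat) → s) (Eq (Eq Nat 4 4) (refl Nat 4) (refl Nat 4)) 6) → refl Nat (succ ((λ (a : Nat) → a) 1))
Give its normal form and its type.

resulting normal form:
  λ (t : Eq (Eq Nat 4 4) (refl Nat 4) (refl Nat 4)) → refl Nat 2
type:
  (t : Eq (Eq Nat 4 4) (refl Nat 4) (refl Nat 4)) → Eq Nat 2 2


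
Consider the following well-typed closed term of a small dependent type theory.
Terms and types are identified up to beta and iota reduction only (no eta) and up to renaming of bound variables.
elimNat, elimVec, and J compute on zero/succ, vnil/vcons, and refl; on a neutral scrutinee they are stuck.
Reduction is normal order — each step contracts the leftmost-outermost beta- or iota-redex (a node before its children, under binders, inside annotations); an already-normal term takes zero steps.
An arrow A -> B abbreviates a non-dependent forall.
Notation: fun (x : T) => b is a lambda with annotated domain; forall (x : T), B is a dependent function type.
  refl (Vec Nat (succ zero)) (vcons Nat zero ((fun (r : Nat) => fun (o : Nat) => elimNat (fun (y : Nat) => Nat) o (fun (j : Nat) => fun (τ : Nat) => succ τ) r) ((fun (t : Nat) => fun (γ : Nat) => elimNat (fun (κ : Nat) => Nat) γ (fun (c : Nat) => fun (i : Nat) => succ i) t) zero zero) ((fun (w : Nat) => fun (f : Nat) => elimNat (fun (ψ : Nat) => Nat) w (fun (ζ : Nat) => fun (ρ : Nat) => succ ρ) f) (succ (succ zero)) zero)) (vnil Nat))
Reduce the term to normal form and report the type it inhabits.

reduced normal form:
  refl (Vec Nat (succ zero)) (vcons Nat zero (succ (succ zero)) (vnil Nat))
inferred type:
  Eq (Vec Nat (succ zero)) (vcons Nat zero (succ (succ zero)) (vnil Nat)) (vcons Nat zero (succ (succ zero)) (vnil Nat))


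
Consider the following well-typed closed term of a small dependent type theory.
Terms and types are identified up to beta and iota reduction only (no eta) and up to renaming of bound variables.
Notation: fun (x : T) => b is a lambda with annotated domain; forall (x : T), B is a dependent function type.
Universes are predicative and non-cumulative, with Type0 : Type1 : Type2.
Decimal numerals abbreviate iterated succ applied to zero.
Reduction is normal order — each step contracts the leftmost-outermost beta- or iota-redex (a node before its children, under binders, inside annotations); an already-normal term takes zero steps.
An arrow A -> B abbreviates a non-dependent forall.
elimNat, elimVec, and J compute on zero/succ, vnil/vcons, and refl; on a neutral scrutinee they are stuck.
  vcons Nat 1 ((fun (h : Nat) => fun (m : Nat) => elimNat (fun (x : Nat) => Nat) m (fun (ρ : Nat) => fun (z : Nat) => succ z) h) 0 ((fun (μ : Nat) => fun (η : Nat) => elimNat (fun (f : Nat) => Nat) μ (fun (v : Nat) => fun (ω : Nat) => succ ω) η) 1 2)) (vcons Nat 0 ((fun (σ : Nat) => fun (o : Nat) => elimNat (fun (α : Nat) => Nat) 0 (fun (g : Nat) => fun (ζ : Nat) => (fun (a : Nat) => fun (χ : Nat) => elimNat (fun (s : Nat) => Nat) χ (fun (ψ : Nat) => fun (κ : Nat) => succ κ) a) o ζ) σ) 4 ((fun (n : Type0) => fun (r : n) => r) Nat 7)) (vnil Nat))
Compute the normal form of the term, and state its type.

normal form:
  vcons Nat 1 3 (vcons Nat 0 28 (vnil Nat))
type:
  Vec Nat 2
observation: the leftmost-outermost redex is a beta-redex, and normalization takes 131 steps.


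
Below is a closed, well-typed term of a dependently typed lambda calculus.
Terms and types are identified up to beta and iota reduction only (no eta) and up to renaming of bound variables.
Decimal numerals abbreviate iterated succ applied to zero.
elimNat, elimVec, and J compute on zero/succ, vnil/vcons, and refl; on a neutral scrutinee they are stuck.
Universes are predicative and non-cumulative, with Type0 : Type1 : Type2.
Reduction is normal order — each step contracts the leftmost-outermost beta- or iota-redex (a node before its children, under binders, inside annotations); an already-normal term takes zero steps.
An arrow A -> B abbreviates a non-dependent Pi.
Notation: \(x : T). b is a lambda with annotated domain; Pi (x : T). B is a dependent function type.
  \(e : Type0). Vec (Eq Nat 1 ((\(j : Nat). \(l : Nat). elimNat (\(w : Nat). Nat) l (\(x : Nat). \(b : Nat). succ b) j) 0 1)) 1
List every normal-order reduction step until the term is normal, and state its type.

normal-order reduction sequence:
  \(e : Type0). Vec (Eq Nat 1 ((\(j : Nat). \(l : Nat). elimNat (\(w : Nat). Nat) l (\(x : Nat). \(b : Nat). succ b) j) 0 1)) 1
  ~> \(e : Type0). Vec (Eq Nat 1 ((\(j : Nat). elimNat (\(l : Nat). Nat) j (\(w : Nat). \(x : Nat). succ x) 0) 1)) 1
  ~> \(e : Type0). Vec (Eq Nat 1 (elimNat (\(j : Nat). Nat) 1 (\(l : Nat). \(w : Nat). succ w) 0)) 1
  ~> \(e : Type0). Vec (Eq Nat 1 1) 1
type:
  Type0 -> Type0


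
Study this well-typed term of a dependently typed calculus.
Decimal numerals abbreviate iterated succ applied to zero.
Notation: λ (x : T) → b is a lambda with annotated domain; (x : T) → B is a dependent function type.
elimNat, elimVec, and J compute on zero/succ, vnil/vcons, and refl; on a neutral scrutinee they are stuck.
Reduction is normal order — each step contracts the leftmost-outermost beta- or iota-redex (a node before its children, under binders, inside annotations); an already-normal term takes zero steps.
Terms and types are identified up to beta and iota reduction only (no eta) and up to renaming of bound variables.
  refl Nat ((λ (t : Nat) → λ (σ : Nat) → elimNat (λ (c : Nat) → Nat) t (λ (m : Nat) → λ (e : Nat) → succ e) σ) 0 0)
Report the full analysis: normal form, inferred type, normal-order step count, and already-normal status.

normal form:
  refl Nat 0
inferred type:
  Eq Nat 0 0
steps to reach normal form (normal order): 3
started in normal form: no
first redex: a beta-redex


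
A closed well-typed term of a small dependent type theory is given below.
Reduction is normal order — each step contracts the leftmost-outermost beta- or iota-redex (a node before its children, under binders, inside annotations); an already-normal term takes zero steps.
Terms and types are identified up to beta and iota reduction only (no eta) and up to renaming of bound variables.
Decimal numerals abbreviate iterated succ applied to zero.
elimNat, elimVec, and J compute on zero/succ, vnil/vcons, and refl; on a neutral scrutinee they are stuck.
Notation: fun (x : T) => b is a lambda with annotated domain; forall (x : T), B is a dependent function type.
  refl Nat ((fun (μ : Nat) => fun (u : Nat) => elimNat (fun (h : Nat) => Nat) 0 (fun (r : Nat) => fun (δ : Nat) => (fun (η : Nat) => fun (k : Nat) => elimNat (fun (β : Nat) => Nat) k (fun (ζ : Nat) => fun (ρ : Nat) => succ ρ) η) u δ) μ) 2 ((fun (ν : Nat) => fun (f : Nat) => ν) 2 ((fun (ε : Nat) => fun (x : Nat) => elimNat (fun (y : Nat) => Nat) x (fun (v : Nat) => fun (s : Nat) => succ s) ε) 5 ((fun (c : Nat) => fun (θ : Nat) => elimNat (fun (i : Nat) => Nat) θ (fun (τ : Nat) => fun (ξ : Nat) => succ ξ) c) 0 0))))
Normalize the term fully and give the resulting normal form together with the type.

resulting normal form:
  refl Nat 4
inferred type:
  Eq Nat 4 4
observation: reduction starts at a beta-redex, and 31 normal-order steps reach the normal form.


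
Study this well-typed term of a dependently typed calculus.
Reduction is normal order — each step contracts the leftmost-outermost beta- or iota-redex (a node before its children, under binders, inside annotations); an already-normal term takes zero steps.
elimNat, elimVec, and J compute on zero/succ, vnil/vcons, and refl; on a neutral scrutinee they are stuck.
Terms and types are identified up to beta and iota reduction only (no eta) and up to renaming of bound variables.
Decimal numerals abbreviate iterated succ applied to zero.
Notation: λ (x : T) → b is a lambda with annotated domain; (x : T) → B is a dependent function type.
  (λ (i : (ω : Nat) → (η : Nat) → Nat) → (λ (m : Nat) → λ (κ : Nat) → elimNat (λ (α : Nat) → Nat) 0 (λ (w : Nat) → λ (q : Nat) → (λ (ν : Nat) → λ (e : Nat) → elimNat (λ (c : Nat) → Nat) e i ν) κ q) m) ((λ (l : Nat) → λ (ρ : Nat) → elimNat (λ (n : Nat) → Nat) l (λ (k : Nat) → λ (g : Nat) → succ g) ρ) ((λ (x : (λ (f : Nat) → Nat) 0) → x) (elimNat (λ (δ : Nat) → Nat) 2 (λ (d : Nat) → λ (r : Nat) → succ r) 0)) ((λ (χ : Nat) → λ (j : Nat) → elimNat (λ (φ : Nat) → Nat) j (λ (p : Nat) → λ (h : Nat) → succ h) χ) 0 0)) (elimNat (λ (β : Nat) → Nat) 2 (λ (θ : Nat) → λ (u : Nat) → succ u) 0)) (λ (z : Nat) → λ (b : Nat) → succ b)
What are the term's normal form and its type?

resulting normal form:
  4
inferred type:
  Nat


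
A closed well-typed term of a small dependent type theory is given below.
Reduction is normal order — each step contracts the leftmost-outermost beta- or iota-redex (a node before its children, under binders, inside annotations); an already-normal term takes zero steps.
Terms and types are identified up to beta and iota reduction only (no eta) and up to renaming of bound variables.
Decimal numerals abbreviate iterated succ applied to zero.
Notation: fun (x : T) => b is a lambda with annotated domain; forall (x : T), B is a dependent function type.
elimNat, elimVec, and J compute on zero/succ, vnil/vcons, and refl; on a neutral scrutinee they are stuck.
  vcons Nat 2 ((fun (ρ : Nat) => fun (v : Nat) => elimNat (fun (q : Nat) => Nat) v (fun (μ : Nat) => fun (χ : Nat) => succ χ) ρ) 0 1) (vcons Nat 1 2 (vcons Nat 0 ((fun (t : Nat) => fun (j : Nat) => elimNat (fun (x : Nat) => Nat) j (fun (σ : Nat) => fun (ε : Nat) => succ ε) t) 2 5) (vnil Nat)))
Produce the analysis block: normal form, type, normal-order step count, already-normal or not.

reduced normal form:
  vcons Nat 2 1 (vcons Nat 1 2 (vcons Nat 0 7 (vnil Nat)))
type:
  Vec Nat 3
normal-order step count: 12
started in normal form: no
first contracted redex: a beta-redex


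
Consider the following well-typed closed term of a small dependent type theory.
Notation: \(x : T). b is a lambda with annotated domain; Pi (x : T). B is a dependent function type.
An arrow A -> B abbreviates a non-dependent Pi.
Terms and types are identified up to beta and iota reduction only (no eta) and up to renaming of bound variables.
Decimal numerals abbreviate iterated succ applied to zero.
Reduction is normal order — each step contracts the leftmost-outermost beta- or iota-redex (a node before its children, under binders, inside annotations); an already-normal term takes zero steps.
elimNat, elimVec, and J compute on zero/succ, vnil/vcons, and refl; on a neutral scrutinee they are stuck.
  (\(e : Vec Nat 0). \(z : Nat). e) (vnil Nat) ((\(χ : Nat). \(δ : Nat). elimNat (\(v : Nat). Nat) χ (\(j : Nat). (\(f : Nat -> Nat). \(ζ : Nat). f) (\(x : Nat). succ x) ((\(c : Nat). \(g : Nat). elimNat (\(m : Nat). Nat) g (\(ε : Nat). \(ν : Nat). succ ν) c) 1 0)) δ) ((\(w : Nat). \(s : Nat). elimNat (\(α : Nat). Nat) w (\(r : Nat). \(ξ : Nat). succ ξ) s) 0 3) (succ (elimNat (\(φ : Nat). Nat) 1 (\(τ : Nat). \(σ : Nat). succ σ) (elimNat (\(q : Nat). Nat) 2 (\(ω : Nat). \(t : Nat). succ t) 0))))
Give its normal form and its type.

resulting normal form:
  vnil Nat
inferred type:
  Vec Nat 0
observation: 2 normal-order steps normalize the term, beginning with a beta-redex.


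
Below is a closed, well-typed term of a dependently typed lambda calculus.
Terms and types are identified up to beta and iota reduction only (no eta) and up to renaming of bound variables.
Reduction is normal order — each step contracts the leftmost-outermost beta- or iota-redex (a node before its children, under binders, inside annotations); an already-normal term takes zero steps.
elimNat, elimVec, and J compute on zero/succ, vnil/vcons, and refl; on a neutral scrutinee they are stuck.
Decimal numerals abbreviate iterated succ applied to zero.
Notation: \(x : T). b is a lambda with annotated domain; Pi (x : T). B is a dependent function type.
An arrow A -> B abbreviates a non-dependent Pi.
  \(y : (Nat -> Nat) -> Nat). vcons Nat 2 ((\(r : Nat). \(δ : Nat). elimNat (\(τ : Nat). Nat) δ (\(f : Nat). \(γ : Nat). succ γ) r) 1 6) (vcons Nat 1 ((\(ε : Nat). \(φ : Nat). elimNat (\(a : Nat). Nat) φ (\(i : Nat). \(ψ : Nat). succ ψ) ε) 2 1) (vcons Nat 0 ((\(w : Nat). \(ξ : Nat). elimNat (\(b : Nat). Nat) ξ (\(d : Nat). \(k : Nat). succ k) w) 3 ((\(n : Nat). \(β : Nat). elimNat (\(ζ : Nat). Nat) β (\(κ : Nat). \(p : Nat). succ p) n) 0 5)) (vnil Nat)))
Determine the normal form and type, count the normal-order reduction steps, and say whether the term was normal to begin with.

reduced normal form:
  \(y : (Nat -> Nat) -> Nat). vcons Nat 2 7 (vcons Nat 1 3 (vcons Nat 0 8 (vnil Nat)))
the term's type:
  ((Nat -> Nat) -> Nat) -> Vec Nat 3
reduction steps (normal order): 30
started in normal form: no
first redex: a beta-redex


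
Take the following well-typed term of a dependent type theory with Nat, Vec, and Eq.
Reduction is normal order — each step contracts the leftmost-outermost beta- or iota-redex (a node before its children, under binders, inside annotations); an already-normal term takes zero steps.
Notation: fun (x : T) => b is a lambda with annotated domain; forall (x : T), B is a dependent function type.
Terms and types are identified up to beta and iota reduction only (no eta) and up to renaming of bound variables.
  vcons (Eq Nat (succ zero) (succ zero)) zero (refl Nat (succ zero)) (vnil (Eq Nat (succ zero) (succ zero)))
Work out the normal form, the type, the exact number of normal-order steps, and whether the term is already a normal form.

reduced normal form:
  vcons (Eq Nat (succ zero) (succ zero)) zero (refl Nat (succ zero)) (vnil (Eq Nat (succ zero) (succ zero)))
the term's type:
  Vec (Eq Nat (succ zero) (succ zero)) (succ zero)
normal-order step count: 0
term was already normal: yes


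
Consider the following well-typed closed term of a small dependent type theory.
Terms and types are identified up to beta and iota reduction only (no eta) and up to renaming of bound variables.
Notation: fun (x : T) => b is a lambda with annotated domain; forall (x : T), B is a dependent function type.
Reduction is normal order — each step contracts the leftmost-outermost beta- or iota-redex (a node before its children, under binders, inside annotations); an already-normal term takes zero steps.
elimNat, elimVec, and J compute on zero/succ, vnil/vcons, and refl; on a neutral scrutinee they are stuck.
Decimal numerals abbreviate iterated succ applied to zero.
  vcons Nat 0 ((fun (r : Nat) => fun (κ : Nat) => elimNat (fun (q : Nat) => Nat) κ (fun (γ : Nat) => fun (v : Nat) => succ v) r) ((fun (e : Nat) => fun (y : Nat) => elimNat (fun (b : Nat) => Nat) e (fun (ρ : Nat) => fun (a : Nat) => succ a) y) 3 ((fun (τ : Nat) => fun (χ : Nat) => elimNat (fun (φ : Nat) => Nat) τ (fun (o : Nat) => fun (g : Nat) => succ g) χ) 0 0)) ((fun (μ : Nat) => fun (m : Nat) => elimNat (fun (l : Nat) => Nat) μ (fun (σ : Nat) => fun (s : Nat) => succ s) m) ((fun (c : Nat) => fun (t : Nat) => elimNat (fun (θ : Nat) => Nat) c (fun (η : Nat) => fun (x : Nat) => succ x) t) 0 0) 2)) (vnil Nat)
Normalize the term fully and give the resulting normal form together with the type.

resulting normal form:
  vcons Nat 0 5 (vnil Nat)
the term's type:
  Vec Nat 1


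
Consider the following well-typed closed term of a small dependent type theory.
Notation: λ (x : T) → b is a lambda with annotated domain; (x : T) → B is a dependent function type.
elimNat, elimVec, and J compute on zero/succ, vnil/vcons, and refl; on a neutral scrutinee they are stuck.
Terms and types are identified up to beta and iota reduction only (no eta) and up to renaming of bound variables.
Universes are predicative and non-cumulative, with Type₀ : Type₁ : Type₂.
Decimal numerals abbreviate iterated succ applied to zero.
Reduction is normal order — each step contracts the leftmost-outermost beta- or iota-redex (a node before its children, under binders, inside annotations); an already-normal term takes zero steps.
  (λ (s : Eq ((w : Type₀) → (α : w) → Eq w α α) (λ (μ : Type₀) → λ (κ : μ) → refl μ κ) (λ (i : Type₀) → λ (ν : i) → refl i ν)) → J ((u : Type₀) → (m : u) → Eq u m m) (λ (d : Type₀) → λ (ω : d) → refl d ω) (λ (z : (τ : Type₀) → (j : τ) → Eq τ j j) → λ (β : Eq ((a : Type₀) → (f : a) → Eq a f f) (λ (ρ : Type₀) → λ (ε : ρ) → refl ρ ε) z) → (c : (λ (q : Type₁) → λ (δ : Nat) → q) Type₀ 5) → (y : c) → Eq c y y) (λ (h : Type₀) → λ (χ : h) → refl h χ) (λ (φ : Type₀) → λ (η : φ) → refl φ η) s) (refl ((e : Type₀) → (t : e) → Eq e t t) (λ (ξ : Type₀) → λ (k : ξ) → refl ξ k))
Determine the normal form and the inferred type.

resulting normal form:
  λ (s : Type₀) → λ (w : s) → refl s w
type:
  (s : Type₀) → (w : s) → Eq s w w


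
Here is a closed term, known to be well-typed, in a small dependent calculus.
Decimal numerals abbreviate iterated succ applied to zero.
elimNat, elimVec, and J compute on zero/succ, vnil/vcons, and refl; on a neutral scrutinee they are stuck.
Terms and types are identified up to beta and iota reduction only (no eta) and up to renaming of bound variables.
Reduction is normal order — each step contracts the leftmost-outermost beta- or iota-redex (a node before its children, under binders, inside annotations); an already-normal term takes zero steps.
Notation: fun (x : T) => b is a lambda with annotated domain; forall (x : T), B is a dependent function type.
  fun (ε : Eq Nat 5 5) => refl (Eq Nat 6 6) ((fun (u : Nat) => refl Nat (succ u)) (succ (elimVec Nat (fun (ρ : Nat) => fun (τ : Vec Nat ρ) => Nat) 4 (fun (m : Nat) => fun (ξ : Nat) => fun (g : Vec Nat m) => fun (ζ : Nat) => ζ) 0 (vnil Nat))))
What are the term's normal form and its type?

normal form:
  fun (ε : Eq Nat 5 5) => refl (Eq Nat 6 6) (refl Nat 6)
the term's type:
  forall (ε : Eq Nat 5 5), Eq (Eq Nat 6 6) (refl Nat 6) (refl Nat 6)


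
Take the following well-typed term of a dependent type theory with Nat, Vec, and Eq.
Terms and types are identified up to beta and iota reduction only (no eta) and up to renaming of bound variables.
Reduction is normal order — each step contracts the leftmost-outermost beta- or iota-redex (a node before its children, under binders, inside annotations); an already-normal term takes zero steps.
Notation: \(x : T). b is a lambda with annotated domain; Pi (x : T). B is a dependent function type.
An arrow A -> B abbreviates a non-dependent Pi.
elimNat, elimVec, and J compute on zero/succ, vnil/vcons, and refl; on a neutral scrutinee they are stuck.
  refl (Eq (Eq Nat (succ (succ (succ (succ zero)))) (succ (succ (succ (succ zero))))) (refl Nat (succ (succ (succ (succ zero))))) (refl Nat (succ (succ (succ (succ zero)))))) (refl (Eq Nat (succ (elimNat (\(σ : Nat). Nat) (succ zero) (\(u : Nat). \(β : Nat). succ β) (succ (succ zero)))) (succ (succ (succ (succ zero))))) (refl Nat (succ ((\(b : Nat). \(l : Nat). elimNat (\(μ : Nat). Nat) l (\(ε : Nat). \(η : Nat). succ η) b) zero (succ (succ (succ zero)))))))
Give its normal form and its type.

resulting normal form:
  refl (Eq (Eq Nat (succ (succ (succ (succ zero)))) (succ (succ (succ (succ zero))))) (refl Nat (succ (succ (succ (succ zero))))) (refl Nat (succ (succ (succ (succ zero)))))) (refl (Eq Nat (succ (succ (succ (succ zero)))) (succ (succ (succ (succ zero))))) (refl Nat (succ (succ (succ (succ zero))))))
the term's type:
  Eq (Eq (Eq Nat (succ (succ (succ (succ zero)))) (succ (succ (succ (succ zero))))) (refl Nat (succ (succ (succ (succ zero))))) (refl Nat (succ (succ (succ (succ zero)))))) (refl (Eq Nat (succ (succ (succ (succ zero)))) (succ (succ (succ (succ zero))))) (refl Nat (succ (succ (succ (succ zero)))))) (refl (Eq Nat (succ (succ (succ (succ zero)))) (succ (succ (succ (succ zero))))) (refl Nat (succ (succ (succ (succ zero))))))
observation: normalization takes exactly 10 steps under the normal-order strategy.


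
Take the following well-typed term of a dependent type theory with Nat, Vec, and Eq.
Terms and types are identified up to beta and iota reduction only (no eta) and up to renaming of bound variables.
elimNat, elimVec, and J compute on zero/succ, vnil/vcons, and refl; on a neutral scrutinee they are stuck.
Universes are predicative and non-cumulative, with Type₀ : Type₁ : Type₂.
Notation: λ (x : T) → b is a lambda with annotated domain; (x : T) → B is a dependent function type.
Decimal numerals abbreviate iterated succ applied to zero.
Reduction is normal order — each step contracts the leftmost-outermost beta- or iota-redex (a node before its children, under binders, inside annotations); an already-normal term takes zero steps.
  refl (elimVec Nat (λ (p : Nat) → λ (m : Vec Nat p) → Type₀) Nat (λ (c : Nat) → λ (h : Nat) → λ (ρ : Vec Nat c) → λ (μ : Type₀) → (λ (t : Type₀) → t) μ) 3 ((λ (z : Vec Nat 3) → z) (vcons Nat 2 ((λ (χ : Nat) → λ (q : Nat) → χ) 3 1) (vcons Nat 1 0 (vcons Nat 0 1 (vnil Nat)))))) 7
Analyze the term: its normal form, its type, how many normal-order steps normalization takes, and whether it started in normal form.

resulting normal form:
  refl Nat 7
type:
  Eq Nat 7 7
normal-order step count: 18
already normal: no
first redex: a beta-redex


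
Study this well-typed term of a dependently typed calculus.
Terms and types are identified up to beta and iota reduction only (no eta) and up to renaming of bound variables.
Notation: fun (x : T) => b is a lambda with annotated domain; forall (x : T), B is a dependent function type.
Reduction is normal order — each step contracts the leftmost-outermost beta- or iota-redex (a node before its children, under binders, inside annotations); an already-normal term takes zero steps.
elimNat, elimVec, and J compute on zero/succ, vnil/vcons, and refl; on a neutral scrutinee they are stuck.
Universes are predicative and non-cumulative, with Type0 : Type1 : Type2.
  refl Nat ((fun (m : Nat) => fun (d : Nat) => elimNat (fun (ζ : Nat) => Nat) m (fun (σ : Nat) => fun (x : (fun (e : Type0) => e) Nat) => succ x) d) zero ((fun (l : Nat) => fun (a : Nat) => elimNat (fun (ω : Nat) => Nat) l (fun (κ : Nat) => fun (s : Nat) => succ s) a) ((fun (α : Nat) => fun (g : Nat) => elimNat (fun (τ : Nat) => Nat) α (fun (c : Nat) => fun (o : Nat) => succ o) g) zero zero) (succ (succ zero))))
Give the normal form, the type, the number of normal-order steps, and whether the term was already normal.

reduced normal form:
  refl Nat (succ (succ zero))
the term's type:
  Eq Nat (succ (succ zero)) (succ (succ zero))
steps to reach normal form (normal order): 22
started in normal form: no
first contracted redex: a beta-redex


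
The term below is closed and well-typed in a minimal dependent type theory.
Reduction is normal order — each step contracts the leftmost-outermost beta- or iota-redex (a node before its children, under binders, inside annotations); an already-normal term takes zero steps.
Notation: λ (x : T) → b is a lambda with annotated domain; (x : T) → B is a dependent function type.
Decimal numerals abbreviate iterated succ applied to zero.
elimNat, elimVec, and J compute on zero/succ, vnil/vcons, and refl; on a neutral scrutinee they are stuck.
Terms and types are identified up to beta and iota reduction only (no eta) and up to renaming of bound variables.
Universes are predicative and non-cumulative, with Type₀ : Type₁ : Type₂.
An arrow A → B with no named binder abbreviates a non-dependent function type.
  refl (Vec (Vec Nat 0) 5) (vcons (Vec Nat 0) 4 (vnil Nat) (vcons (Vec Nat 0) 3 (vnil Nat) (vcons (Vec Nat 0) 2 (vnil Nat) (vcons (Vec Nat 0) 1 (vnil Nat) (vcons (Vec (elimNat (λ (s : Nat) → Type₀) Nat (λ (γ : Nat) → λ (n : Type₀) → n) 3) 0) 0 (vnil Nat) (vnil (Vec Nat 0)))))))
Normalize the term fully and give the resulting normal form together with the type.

resulting normal form:
  refl (Vec (Vec Nat 0) 5) (vcons (Vec Nat 0) 4 (vnil Nat) (vcons (Vec Nat 0) 3 (vnil Nat) (vcons (Vec Nat 0) 2 (vnil Nat) (vcons (Vec Nat 0) 1 (vnil Nat) (vcons (Vec Nat 0) 0 (vnil Nat) (vnil (Vec Nat 0)))))))
inferred type:
  Eq (Vec (Vec Nat 0) 5) (vcons (Vec Nat 0) 4 (vnil Nat) (vcons (Vec Nat 0) 3 (vnil Nat) (vcons (Vec Nat 0) 2 (vnil Nat) (vcons (Vec Nat 0) 1 (vnil Nat) (vcons (Vec Nat 0) 0 (vnil Nat) (vnil (Vec Nat 0))))))) (vcons (Vec Nat 0) 4 (vnil Nat) (vcons (Vec Nat 0) 3 (vnil Nat) (vcons (Vec Nat 0) 2 (vnil Nat) (vcons (Vec Nat 0) 1 (vnil Nat) (vcons (Vec Nat 0) 0 (vnil Nat) (vnil (Vec Nat 0)))))))
observation: reduction starts at an elimNat iota-redex, and 10 normal-order steps reach the normal form.


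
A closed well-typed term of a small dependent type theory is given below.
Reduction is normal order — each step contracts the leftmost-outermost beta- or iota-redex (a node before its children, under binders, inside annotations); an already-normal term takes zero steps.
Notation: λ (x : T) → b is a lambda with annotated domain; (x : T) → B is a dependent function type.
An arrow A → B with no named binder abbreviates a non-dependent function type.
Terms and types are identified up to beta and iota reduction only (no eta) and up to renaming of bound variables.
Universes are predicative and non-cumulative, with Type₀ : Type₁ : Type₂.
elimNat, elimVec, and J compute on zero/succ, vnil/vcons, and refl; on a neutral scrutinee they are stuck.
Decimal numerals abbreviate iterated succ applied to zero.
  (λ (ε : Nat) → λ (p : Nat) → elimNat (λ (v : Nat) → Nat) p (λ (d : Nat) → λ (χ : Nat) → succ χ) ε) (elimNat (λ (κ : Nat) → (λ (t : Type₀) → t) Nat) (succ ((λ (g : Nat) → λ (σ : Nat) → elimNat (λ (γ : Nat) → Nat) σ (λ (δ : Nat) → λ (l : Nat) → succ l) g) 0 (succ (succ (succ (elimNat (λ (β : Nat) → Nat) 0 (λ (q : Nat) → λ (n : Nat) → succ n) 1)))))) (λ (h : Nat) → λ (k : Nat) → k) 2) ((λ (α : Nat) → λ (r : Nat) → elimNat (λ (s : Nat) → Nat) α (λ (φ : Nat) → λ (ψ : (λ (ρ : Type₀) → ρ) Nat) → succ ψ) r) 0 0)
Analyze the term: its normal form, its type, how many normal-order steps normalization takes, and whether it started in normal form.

resulting normal form:
  5
type:
  Nat
steps to reach normal form (normal order): 35
started in normal form: no
first redex: a beta-redex


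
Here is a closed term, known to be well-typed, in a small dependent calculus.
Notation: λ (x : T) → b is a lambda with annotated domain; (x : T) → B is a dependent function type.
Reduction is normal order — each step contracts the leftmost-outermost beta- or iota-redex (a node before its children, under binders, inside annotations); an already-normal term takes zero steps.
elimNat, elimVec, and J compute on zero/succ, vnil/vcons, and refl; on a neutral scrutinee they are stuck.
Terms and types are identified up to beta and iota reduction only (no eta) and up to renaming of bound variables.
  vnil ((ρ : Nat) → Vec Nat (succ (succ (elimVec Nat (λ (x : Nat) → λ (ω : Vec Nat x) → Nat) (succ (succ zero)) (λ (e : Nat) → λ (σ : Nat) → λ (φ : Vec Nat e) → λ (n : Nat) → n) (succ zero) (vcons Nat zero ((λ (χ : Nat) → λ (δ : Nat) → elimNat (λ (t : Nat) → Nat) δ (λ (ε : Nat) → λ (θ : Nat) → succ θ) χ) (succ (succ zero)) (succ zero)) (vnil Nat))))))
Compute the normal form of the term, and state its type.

normal form:
  vnil ((ρ : Nat) → Vec Nat (succ (succ (succ (succ zero)))))
the term's type:
  Vec ((ρ : Nat) → Vec Nat (succ (succ (succ (succ zero))))) zero
observation: normalization takes exactly 6 steps under the normal-order strategy.


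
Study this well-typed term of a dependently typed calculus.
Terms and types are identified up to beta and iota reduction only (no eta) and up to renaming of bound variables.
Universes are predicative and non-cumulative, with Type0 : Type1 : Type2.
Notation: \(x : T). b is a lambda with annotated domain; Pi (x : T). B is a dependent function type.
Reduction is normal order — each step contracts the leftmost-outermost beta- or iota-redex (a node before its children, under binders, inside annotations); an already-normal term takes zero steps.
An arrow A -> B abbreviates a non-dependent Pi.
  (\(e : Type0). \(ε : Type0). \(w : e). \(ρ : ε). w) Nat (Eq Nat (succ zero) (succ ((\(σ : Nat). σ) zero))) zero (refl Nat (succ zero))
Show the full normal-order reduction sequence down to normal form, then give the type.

normal-order reduction sequence:
  (\(e : Type0). \(ε : Type0). \(w : e). \(ρ : ε). w) Nat (Eq Nat (succ zero) (succ ((\(σ : Nat). σ) zero))) zero (refl Nat (succ zero))
  ~> (\(e : Type0). \(ε : Nat). \(w : e). ε) (Eq Nat (succ zero) (succ ((\(ρ : Nat). ρ) zero))) zero (refl Nat (succ zero))
  ~> (\(e : Nat). \(ε : Eq Nat (succ zero) (succ ((\(w : Nat). w) zero))). e) zero (refl Nat (succ zero))
  ~> (\(e : Eq Nat (succ zero) (succ ((\(ε : Nat). ε) zero))). zero) (refl Nat (succ zero))
  ~> zero
the term's type:
  Nat
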